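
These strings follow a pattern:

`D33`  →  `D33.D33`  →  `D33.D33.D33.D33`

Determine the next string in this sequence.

Every step duplicates the string with '.' between the halves.
Doubling D33.D33.D33.D33 with '.' between the halves:

D33.D33.D33.D33.D33.D33.D33.D33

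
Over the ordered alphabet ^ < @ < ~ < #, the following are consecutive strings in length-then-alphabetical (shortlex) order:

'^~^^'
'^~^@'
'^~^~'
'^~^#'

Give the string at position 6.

^~@@

Continuing the enumeration 2 steps past ^~^#: ^~^# → ^~@^ → (answer).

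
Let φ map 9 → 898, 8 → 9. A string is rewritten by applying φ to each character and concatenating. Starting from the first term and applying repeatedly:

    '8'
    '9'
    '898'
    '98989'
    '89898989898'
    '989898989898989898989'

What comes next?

Applying the rule to each of the 21 symbols of 989898989898989898989 gives the pieces 898 9 898 9 898 9 898 9 898 9 898 9 898 9 898 9 898 9 898 9 898, which concatenate to the answer.

8989898989898989898989898989898989898989898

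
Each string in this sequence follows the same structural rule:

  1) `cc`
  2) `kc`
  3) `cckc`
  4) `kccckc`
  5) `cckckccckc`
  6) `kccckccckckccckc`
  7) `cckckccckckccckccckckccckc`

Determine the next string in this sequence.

kccckccckckccckccckckccckckccckccckckccckc

This is a Fibonacci-style word recurrence s(k) = s(k−2)·s(k−1): e.g. cc·kc = cckc.
The next term joins kccckccckckccckc and cckckccckckccckccckckccckc.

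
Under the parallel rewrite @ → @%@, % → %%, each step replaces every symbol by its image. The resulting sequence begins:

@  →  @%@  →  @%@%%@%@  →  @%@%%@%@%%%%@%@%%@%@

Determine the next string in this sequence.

@%@%%@%@%%%%@%@%%@%@%%%%%%%%@%@%%@%@%%%%@%@%%@%@

Replace each of the 20 characters of @%@%%@%@%%%%@%@%%@%@ in place — @%@ %% @%@ %% %% @%@ %% @%@ %% %% %% %% @%@ %% @%@ %% %% @%@ %% @%@ — and concatenate.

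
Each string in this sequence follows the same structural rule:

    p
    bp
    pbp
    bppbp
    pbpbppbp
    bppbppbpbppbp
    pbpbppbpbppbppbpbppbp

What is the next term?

bppbppbpbppbppbpbppbpbppbppbpbppbp

Each term (from the third on) is the two preceding terms concatenated in order: term 3 = p·bp = pbp.
Continuing: bppbppbpbppbp · pbpbppbpbppbppbpbppbp gives term 8.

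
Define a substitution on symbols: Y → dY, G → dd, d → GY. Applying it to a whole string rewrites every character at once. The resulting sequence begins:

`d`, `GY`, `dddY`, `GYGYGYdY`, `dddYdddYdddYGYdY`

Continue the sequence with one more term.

GYGYGYdYGYGYGYdYGYGYGYdYdddYGYdY

φ(dddYdddYdddYGYdY) expands symbol-by-symbol to GY GY GY dY GY GY GY dY GY GY GY dY dd dY GY dY; joining the 16 pieces gives the next term.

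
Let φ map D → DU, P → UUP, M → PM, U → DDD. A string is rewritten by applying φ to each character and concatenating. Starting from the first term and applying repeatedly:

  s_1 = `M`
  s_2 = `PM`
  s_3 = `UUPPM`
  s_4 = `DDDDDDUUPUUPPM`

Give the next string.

Rewriting the 14 symbols of DDDDDDUUPUUPPM one by one yields DU DU DU DU DU DU DDD DDD UUP DDD DDD UUP UUP PM; concatenated:

DUDUDUDUDUDUDDDDDDUUPDDDDDDUUPUUPPM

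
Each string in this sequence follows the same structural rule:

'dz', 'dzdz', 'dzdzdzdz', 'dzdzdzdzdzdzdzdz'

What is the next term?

Each string is two copies of the previous one concatenated.
Doubling dzdzdzdzdzdzdzdz:

dzdzdzdzdzdzdzdzdzdzdzdzdzdzdzdz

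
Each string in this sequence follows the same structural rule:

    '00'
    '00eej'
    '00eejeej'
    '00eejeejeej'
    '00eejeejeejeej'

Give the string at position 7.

00eejeejeejeejeejeej

Every step adds eej to the end: s(k+1) = s(k)·eej.
From 00eejeejeejeej, 2 further steps: 00eejeejeejeej → 00eejeejeejeejeej → (answer).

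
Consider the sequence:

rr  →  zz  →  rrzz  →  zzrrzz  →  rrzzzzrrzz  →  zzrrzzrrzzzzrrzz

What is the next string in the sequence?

rrzzzzrrzzzzrrzzrrzzzzrrzz

Each term (from the third on) is the two preceding terms concatenated in order: term 3 = rr·zz = rrzz.
The next term joins rrzzzzrrzz and zzrrzzrrzzzzrrzz.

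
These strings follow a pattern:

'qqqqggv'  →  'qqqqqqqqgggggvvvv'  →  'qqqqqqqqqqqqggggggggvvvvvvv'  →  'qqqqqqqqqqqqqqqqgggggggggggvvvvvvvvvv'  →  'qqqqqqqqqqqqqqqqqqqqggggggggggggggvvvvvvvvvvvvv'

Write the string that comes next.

Each string has the form q^{4n} g^{3n-1} v^{3n-2} (n = 1, 2, …).
For the next term, n = 6, so the run lengths are 24, 17, 16.

qqqqqqqqqqqqqqqqqqqqqqqqgggggggggggggggggvvvvvvvvvvvvvvvv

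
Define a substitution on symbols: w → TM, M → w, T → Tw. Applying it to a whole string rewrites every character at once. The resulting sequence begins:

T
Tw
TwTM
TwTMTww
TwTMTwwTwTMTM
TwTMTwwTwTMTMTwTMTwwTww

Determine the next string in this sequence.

TwTMTwwTwTMTMTwTMTwwTwwTwTMTwwTwTMTMTwTMTM

φ(TwTMTwwTwTMTMTwTMTwwTww) expands symbol-by-symbol to Tw TM Tw w Tw TM TM Tw TM Tw w Tw w Tw TM Tw w Tw TM TM Tw TM TM; joining the 23 pieces gives the next term.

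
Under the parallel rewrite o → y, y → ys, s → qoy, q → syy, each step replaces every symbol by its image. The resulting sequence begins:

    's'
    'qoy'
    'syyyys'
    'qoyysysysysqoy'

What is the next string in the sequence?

syyyysysqoyysqoyysqoyysqoysyyyys

φ(qoyysysysysqoy) expands symbol-by-symbol to syy y ys ys qoy ys qoy ys qoy ys qoy syy y ys; joining the 14 pieces gives the next term.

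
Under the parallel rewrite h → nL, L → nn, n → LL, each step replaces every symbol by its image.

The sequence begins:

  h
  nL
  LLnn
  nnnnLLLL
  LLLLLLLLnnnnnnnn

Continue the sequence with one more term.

nnnnnnnnnnnnnnnnLLLLLLLLLLLLLLLL

Replace each of the 16 characters of LLLLLLLLnnnnnnnn in place — nn nn nn nn nn nn nn nn LL LL LL LL LL LL LL LL — and concatenate.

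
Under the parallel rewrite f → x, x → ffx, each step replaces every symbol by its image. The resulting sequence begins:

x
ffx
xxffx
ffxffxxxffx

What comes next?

xxffxxxffxffxffxxxffx

Rewriting each symbol of ffxffxxxffx: f→x, f→x, x→ffx, f→x, f→x, x→ffx, x→ffx, x→ffx, f→x, f→x, x→ffx, which concatenates to x x ffx x x ffx ffx ffx x x ffx.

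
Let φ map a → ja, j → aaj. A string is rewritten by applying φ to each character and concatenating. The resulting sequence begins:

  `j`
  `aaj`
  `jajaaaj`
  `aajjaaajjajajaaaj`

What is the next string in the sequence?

Replace each of the 17 characters of aajjaaajjajajaaaj in place — ja ja aaj aaj ja ja ja aaj aaj ja aaj ja aaj ja ja ja aaj — and concatenate.

jajaaajaajjajajaaajaajjaaajjaaajjajajaaaj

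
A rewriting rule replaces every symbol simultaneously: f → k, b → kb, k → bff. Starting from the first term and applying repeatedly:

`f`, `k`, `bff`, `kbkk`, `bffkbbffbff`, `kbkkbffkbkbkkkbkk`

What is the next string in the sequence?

φ(kbkkbffkbkbkkkbkk) expands symbol-by-symbol to bff kb bff bff kb k k bff kb bff kb bff bff bff kb bff bff; joining the 17 pieces gives the next term.

bffkbbffbffkbkkbffkbbffkbbffbffbffkbbffbff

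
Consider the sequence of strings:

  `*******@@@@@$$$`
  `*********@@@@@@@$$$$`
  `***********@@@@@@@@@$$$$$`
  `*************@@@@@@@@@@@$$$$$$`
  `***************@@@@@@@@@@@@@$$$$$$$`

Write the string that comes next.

Term n consists of 2n+1 *'s, followed by 2n-1 @'s, followed by n $'s, where the shown terms are n = 3, 4, 5, 6, 7.
For the next term, n = 8, so the run lengths are 17, 15, 8.

*****************@@@@@@@@@@@@@@@$$$$$$$$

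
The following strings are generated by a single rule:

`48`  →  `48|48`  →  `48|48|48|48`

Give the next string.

Each string is two copies of the previous one joined by '|'.
Doubling 48|48|48|48 with '|' between the halves:

48|48|48|48|48|48|48|48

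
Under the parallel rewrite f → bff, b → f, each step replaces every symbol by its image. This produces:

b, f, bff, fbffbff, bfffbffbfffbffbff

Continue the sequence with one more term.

Rewriting the 17 symbols of bfffbffbfffbffbff one by one yields f bff bff bff f bff bff f bff bff bff f bff bff f bff bff; concatenated:

fbffbffbfffbffbfffbffbffbfffbffbfffbffbff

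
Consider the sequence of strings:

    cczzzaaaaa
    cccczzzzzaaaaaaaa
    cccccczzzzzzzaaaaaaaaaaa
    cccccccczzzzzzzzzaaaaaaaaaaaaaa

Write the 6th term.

Each string has the form c^{2n} z^{2n+1} a^{3n+2} (n = 1, 2, …).
At n = 6 the blocks have lengths 12, 13, 20.

cccccccccccczzzzzzzzzzzzzaaaaaaaaaaaaaaaaaaaa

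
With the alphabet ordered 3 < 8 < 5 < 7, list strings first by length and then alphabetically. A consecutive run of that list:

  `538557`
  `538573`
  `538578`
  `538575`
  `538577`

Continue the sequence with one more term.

538733

The successor of 538577 increments the rightmost position that isn't already 7 and resets every position after it to 3.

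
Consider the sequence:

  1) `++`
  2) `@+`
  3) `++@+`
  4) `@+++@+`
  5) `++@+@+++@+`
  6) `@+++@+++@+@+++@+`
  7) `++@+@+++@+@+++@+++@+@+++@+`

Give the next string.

From term 3 onward, concatenate the second-to-last term with the last: ++·@+ = ++@+, @+·++@+ = @+++@+, …
So term 8 is @+++@+++@+@+++@+·++@+@+++@+@+++@+++@+@+++@+.

@+++@+++@+@+++@+++@+@+++@+@+++@+++@+@+++@+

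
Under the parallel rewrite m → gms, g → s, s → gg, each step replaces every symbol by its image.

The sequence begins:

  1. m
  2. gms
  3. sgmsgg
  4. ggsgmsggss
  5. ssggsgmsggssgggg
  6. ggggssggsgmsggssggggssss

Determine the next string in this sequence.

ssssggggssggsgmsggssggggssssgggggggg

Replace each of the 24 characters of ggggssggsgmsggssggggssss in place — s s s s gg gg s s gg s gms gg s s gg gg s s s s gg gg gg gg — and concatenate.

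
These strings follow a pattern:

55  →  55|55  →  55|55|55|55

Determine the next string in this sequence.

Every step duplicates the string with '|' between the halves.
One more doubling of 55|55|55|55 gives the answer.

55|55|55|55|55|55|55|55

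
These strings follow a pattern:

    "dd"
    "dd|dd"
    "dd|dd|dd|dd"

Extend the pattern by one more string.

Every step duplicates the string with '|' between the halves.
Doubling dd|dd|dd|dd with '|' between the halves:

dd|dd|dd|dd|dd|dd|dd|dd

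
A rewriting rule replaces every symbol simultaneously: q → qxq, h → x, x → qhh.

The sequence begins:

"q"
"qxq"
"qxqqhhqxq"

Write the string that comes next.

Expanding qxqqhhqxq: q→qxq, x→qhh, q→qxq, q→qxq, h→x, h→x, q→qxq, x→qhh, q→qxq. Concatenated: qxq qhh qxq qxq x x qxq qhh qxq.

qxqqhhqxqqxqxxqxqqhhqxq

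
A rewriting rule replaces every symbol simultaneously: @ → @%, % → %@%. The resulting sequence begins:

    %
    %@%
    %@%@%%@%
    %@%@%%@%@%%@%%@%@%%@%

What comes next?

φ(%@%@%%@%@%%@%%@%@%%@%) expands symbol-by-symbol to %@% @% %@% @% %@% %@% @% %@% @% %@% %@% @% %@% %@% @% %@% @% %@% %@% @% %@%; joining the 21 pieces gives the next term.

%@%@%%@%@%%@%%@%@%%@%@%%@%%@%@%%@%%@%@%%@%@%%@%%@%@%%@%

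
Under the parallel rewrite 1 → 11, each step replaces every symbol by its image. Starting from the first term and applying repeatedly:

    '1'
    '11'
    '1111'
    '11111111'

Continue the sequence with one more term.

Rewriting each symbol of 11111111: 1→11, 1→11, 1→11, 1→11, 1→11, 1→11, 1→11, 1→11, which concatenates to 11 11 11 11 11 11 11 11.

1111111111111111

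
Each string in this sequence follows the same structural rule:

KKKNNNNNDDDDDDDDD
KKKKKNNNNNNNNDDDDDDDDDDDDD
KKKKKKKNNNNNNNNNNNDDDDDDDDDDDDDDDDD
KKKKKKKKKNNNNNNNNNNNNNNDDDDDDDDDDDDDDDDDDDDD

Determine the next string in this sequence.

Reading off run lengths: K runs 3, 5, 7, 9; N runs 5, 8, 11, 14; D runs 9, 13, 17, 21 — each is linear in n, where the shown terms are n = 2, 3, 4, 5.
Setting n = 6 gives 11, 17, 25 characters in each block.

KKKKKKKKKKKNNNNNNNNNNNNNNNNNDDDDDDDDDDDDDDDDDDDDDDDDD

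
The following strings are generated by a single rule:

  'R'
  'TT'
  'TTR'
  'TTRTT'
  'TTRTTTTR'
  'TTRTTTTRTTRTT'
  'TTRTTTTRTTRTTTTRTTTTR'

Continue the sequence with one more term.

Each term (from the third on) is the previous term followed by the one before it: term 3 = TT·R = TTR.
The next term joins TTRTTTTRTTRTTTTRTTTTR and TTRTTTTRTTRTT.

TTRTTTTRTTRTTTTRTTTTRTTRTTTTRTTRTT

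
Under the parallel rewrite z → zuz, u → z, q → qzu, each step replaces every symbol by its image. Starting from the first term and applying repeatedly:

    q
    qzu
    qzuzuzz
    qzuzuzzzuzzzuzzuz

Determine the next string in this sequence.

qzuzuzzzuzzzuzzuzzuzzzuzzuzzuzzzuzzuzzzuz

Replace each of the 17 characters of qzuzuzzzuzzzuzzuz in place — qzu zuz z zuz z zuz zuz zuz z zuz zuz zuz z zuz zuz z zuz — and concatenate.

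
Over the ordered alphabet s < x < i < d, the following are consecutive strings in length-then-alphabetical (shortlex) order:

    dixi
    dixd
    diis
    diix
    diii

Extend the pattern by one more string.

The successor of diii increments the rightmost position that isn't already d and resets every position after it to s.

diid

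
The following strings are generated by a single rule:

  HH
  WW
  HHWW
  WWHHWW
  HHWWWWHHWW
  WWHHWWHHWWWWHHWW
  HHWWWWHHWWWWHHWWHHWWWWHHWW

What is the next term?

Each term (from the third on) is the two preceding terms concatenated in order: term 3 = HH·WW = HHWW.
So term 8 is WWHHWWHHWWWWHHWW·HHWWWWHHWWWWHHWWHHWWWWHHWW.

WWHHWWHHWWWWHHWWHHWWWWHHWWWWHHWWHHWWWWHHWW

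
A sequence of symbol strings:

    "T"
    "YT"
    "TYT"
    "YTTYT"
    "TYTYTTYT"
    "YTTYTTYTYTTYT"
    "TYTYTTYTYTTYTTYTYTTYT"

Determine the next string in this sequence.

This is a Fibonacci-style word recurrence s(k) = s(k−2)·s(k−1): e.g. T·YT = TYT.
The next term joins YTTYTTYTYTTYT and TYTYTTYTYTTYTTYTYTTYT.

YTTYTTYTYTTYTTYTYTTYTYTTYTTYTYTTYT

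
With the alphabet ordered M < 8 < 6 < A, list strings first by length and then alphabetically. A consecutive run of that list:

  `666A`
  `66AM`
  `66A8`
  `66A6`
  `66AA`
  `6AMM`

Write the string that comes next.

Find the rightmost character of 6AMM below A, bump it to the next letter, and reset everything to its right to M.

6AM8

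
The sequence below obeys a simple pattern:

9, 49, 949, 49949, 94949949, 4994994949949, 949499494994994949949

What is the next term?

From term 3 onward, concatenate the second-to-last term with the last: 9·49 = 949, 49·949 = 49949, …
The next term joins 4994994949949 and 949499494994994949949.

4994994949949949499494994994949949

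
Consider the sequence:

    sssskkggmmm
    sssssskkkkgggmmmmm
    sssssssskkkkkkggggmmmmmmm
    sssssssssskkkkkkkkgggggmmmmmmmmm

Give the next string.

sssssssssssskkkkkkkkkkggggggmmmmmmmmmmm

Each string has the form s^{2n+2} k^{2n} g^{n+1} m^{2n+1} (n = 1, 2, …).
At n = 5 the blocks have lengths 12, 10, 6, 11.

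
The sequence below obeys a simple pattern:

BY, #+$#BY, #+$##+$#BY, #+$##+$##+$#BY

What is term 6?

#+$##+$##+$##+$##+$#BY

The strings grow by a fixed prefix #+$# each time.
From #+$##+$##+$#BY, 2 further steps: #+$##+$##+$#BY → #+$##+$##+$##+$#BY → (answer).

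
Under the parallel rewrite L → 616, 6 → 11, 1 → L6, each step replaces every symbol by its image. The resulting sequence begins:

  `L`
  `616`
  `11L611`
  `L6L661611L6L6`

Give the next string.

φ(L6L661611L6L6) expands symbol-by-symbol to 616 11 616 11 11 L6 11 L6 L6 616 11 616 11; joining the 13 pieces gives the next term.

616116161111L611L6L66161161611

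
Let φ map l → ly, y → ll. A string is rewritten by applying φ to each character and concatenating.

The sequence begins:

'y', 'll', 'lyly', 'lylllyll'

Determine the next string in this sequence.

lylllylylylllyly

Expanding lylllyll: l→ly, y→ll, l→ly, l→ly, l→ly, y→ll, l→ly, l→ly. Concatenated: ly ll ly ly ly ll ly ly.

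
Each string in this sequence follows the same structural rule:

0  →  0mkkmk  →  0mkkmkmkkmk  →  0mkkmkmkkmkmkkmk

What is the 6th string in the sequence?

0mkkmkmkkmkmkkmkmkkmkmkkmk

The strings grow by a fixed suffix mkkmk each time.
From 0mkkmkmkkmkmkkmk, 2 further steps: 0mkkmkmkkmkmkkmk → 0mkkmkmkkmkmkkmkmkkmk → (answer).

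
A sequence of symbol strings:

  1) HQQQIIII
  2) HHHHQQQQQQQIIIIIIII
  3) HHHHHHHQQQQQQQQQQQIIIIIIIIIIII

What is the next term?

HHHHHHHHHHQQQQQQQQQQQQQQQIIIIIIIIIIIIIIII

Reading off run lengths: H runs 1, 4, 7; Q runs 3, 7, 11; I runs 4, 8, 12 — each is linear in n (n = 1, 2, …).
Setting n = 4 gives 10, 15, 16 characters in each block.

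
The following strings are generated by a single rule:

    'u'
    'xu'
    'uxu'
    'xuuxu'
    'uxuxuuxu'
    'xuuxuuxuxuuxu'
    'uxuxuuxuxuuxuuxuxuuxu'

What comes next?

Each term (from the third on) is the two preceding terms concatenated in order: term 3 = u·xu = uxu.
So term 8 is xuuxuuxuxuuxu·uxuxuuxuxuuxuuxuxuuxu.

xuuxuuxuxuuxuuxuxuuxuxuuxuuxuxuuxu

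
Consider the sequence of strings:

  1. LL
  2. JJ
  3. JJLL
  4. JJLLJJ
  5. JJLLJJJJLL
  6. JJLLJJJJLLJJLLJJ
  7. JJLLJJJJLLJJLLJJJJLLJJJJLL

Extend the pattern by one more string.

JJLLJJJJLLJJLLJJJJLLJJJJLLJJLLJJJJLLJJLLJJ

Each term (from the third on) is the previous term followed by the one before it: term 3 = JJ·LL = JJLL.
The next term joins JJLLJJJJLLJJLLJJJJLLJJJJLL and JJLLJJJJLLJJLLJJ.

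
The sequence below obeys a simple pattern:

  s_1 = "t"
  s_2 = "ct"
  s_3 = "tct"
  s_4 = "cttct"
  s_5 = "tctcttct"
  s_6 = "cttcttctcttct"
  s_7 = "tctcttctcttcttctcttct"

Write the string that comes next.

Each term (from the third on) is the two preceding terms concatenated in order: term 3 = t·ct = tct.
So term 8 is cttcttctcttct·tctcttctcttcttctcttct.

cttcttctcttcttctcttctcttcttctcttct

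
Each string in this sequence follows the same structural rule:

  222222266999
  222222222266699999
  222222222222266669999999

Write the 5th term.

222222222222222222266666699999999999

Term n consists of 3n+1 2's, followed by n 6's, followed by 2n-1 9's, where the shown terms are n = 2, 3, 4.
For term 5, n = 6, so the run lengths are 19, 6, 11.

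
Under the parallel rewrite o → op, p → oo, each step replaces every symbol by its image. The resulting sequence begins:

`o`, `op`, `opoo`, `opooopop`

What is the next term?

Expanding opooopop: o→op, p→oo, o→op, o→op, o→op, p→oo, o→op, p→oo. Concatenated: op oo op op op oo op oo.

opooopopopooopoo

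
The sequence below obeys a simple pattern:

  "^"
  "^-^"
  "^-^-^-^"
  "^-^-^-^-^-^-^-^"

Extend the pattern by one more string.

^-^-^-^-^-^-^-^-^-^-^-^-^-^-^-^

s(k+1) = s(k)·-·s(k) — each term doubles the last with '-' between the halves.
So the next term is two copies of ^-^-^-^-^-^-^-^ with '-' between the halves.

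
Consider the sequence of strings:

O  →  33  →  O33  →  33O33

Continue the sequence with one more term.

O3333O33

From term 3 onward, concatenate the second-to-last term with the last: O·33 = O33, 33·O33 = 33O33, …
The next term joins O33 and 33O33.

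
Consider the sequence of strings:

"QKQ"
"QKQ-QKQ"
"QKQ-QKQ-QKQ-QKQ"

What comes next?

s(k+1) = s(k)·-·s(k) — each term doubles the last with '-' between the halves.
Doubling QKQ-QKQ-QKQ-QKQ with '-' between the halves:

QKQ-QKQ-QKQ-QKQ-QKQ-QKQ-QKQ-QKQ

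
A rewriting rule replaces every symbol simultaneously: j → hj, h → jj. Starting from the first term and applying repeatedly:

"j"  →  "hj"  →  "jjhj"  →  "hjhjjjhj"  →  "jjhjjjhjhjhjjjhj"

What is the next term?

Replace each of the 16 characters of jjhjjjhjhjhjjjhj in place — hj hj jj hj hj hj jj hj jj hj jj hj hj hj jj hj — and concatenate.

hjhjjjhjhjhjjjhjjjhjjjhjhjhjjjhj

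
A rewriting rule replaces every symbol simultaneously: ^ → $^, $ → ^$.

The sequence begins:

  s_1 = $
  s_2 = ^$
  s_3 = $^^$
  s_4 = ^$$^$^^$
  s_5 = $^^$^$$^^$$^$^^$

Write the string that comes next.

^$$^$^^$$^^$^$$^$^^$^$$^^$$^$^^$

Applying the rule to each of the 16 symbols of $^^$^$$^^$$^$^^$ gives the pieces ^$ $^ $^ ^$ $^ ^$ ^$ $^ $^ ^$ ^$ $^ ^$ $^ $^ ^$, which concatenate to the answer.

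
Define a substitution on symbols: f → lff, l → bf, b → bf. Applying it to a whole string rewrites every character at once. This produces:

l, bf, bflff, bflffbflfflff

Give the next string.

Rewriting the 13 symbols of bflffbflfflff one by one yields bf lff bf lff lff bf lff bf lff lff bf lff lff; concatenated:

bflffbflfflffbflffbflfflffbflfflff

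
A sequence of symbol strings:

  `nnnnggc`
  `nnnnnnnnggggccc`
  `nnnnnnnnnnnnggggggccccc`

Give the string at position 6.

Each string has the form n^{4n} g^{2n} c^{2n-1} (n = 1, 2, …).
At n = 6 the blocks have lengths 24, 12, 11.

nnnnnnnnnnnnnnnnnnnnnnnnggggggggggggccccccccccc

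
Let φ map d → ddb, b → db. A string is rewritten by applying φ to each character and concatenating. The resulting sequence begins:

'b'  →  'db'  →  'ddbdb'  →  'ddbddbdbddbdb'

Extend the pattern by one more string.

Applying the rule to each of the 13 symbols of ddbddbdbddbdb gives the pieces ddb ddb db ddb ddb db ddb db ddb ddb db ddb db, which concatenate to the answer.

ddbddbdbddbddbdbddbdbddbddbdbddbdb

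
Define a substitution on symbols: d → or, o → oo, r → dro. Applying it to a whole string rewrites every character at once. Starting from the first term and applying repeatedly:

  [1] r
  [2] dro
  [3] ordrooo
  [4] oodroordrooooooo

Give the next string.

φ(oodroordrooooooo) expands symbol-by-symbol to oo oo or dro oo oo dro or dro oo oo oo oo oo oo oo; joining the 16 pieces gives the next term.

ooooordrooooodroordrooooooooooooooo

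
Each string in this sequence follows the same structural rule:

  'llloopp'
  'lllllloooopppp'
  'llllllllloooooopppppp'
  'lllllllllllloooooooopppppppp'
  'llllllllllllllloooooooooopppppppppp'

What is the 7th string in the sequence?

Term n consists of 3n l's, followed by 2n o's, followed by 2n p's (n = 1, 2, …).
For term 7, n = 7, so the run lengths are 21, 14, 14.

llllllllllllllllllllloooooooooooooopppppppppppppp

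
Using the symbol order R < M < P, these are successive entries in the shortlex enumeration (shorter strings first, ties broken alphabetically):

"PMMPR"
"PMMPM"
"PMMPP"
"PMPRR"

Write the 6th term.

Continuing the enumeration 2 steps past PMPRR: PMPRR → PMPRM → (answer).

PMPRP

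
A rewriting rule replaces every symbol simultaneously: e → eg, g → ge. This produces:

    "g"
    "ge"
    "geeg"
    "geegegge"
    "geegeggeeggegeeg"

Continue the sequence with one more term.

geegeggeeggegeegeggegeeggeegegge

Applying the rule to each of the 16 symbols of geegeggeeggegeeg gives the pieces ge eg eg ge eg ge ge eg eg ge ge eg ge eg eg ge, which concatenate to the answer.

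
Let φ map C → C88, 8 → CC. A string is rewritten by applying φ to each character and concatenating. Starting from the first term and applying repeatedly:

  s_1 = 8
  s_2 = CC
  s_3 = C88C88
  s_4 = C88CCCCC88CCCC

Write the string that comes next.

Replace each of the 14 characters of C88CCCCC88CCCC in place — C88 CC CC C88 C88 C88 C88 C88 CC CC C88 C88 C88 C88 — and concatenate.

C88CCCCC88C88C88C88C88CCCCC88C88C88C88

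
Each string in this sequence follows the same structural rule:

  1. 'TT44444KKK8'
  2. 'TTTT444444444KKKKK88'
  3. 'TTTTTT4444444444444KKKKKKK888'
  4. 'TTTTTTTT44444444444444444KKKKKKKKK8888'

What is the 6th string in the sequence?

The n-th term is 2n T's then 4n+1 4's then 2n+1 K's then n 8's (n = 1, 2, …).
For term 6, n = 6, so the run lengths are 12, 25, 13, 6.

TTTTTTTTTTTT4444444444444444444444444KKKKKKKKKKKKK888888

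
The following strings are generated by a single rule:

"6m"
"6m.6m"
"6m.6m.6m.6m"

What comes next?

6m.6m.6m.6m.6m.6m.6m.6m

Each string is two copies of the previous one joined by '.'.
So the next term is two copies of 6m.6m.6m.6m with '.' between the halves.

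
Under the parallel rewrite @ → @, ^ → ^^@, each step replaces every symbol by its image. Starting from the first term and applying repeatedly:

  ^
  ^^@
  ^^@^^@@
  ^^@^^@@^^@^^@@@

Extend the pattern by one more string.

Rewriting the 15 symbols of ^^@^^@@^^@^^@@@ one by one yields ^^@ ^^@ @ ^^@ ^^@ @ @ ^^@ ^^@ @ ^^@ ^^@ @ @ @; concatenated:

^^@^^@@^^@^^@@@^^@^^@@^^@^^@@@@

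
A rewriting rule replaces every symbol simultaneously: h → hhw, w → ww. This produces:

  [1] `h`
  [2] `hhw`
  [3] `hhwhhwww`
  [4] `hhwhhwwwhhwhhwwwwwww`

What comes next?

hhwhhwwwhhwhhwwwwwwwhhwhhwwwhhwhhwwwwwwwwwwwwwww

Applying the rule to each of the 20 symbols of hhwhhwwwhhwhhwwwwwww gives the pieces hhw hhw ww hhw hhw ww ww ww hhw hhw ww hhw hhw ww ww ww ww ww ww ww, which concatenate to the answer.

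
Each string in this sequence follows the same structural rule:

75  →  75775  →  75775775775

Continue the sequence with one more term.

Every step duplicates the string with '7' between the halves.
One more doubling of 75775775775 gives the answer.

75775775775775775775775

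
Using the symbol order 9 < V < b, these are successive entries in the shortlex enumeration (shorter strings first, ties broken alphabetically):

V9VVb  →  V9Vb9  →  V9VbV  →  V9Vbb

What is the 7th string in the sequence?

Advancing 3 positions from V9Vbb through V9Vbb → V9b99 → V9b9V reaches term 7.

V9b9b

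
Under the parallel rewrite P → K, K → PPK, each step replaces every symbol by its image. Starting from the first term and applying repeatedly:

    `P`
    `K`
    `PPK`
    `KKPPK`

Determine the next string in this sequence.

PPKPPKKKPPK

Apply φ to KKPPK symbol by symbol: K→PPK, K→PPK, P→K, P→K, K→PPK; joined: PPK PPK K K PPK.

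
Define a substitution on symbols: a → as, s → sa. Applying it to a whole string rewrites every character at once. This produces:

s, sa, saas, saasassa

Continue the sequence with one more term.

saasassaassasaas

Expanding saasassa: s→sa, a→as, a→as, s→sa, a→as, s→sa, s→sa, a→as. Concatenated: sa as as sa as sa sa as.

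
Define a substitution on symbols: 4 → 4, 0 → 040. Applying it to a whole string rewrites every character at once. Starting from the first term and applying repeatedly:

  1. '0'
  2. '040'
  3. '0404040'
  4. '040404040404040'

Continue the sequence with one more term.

0404040404040404040404040404040

Replace each of the 15 characters of 040404040404040 in place — 040 4 040 4 040 4 040 4 040 4 040 4 040 4 040 — and concatenate.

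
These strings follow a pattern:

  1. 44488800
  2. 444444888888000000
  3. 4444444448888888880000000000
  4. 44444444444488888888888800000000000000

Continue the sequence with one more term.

444444444444444888888888888888000000000000000000

Reading off run lengths: 4 runs 3, 6, 9, 12; 8 runs 3, 6, 9, 12; 0 runs 2, 6, 10, 14 — each is linear in n (n = 1, 2, …).
For the next term, n = 5, so the run lengths are 15, 15, 18.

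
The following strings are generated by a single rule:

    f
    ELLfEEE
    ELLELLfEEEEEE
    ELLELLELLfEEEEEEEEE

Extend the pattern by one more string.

Every step adds ELL to the front and EEE to the end of the previous string.
One more step from ELLELLELLfEEEEEEEEE gives the answer.

ELLELLELLELLfEEEEEEEEEEEE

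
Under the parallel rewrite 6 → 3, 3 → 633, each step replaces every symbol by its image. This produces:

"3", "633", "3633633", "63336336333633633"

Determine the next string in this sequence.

36336336333633633363363363336336333633633

Applying the rule to each of the 17 symbols of 63336336333633633 gives the pieces 3 633 633 633 3 633 633 3 633 633 633 3 633 633 3 633 633, which concatenate to the answer.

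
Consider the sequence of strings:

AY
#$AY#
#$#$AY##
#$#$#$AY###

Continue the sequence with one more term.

#$#$#$#$AY####

s(k+1) = #$·s(k)·#, so each term gains #$ as a prefix and # as a suffix.
One more step from #$#$#$AY### gives the answer.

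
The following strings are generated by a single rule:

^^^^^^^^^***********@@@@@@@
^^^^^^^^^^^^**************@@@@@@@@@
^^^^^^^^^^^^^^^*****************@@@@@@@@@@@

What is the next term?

Reading off run lengths: ^ runs 9, 12, 15; * runs 11, 14, 17; @ runs 7, 9, 11 — each is linear in n, where the shown terms are n = 3, 4, 5.
Setting n = 6 gives 18, 20, 13 characters in each block.

^^^^^^^^^^^^^^^^^^********************@@@@@@@@@@@@@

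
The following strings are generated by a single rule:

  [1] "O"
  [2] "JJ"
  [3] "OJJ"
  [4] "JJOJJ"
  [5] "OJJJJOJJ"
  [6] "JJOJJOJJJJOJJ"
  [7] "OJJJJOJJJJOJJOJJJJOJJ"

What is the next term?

From term 3 onward, concatenate the second-to-last term with the last: O·JJ = OJJ, JJ·OJJ = JJOJJ, …
The next term joins JJOJJOJJJJOJJ and OJJJJOJJJJOJJOJJJJOJJ.

JJOJJOJJJJOJJOJJJJOJJJJOJJOJJJJOJJ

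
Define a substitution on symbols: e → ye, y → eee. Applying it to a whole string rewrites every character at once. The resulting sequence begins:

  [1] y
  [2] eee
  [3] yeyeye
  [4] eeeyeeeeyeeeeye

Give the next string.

yeyeyeeeeyeyeyeyeeeeyeyeyeyeeeeye

φ(eeeyeeeeyeeeeye) expands symbol-by-symbol to ye ye ye eee ye ye ye ye eee ye ye ye ye eee ye; joining the 15 pieces gives the next term.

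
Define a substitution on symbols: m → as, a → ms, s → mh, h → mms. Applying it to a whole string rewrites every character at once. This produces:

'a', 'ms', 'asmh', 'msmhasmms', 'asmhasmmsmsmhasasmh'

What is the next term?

φ(asmhasmmsmsmhasasmh) expands symbol-by-symbol to ms mh as mms ms mh as as mh as mh as mms ms mh ms mh as mms; joining the 19 pieces gives the next term.

msmhasmmsmsmhasasmhasmhasmmsmsmhmsmhasmms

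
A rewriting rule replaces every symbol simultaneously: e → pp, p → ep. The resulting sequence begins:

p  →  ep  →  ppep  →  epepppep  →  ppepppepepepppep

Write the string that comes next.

φ(ppepppepepepppep) expands symbol-by-symbol to ep ep pp ep ep ep pp ep pp ep pp ep ep ep pp ep; joining the 16 pieces gives the next term.

epepppepepepppepppepppepepepppep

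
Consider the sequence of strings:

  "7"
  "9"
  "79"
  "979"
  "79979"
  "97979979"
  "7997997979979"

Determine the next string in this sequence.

From term 3 onward, concatenate the second-to-last term with the last: 7·9 = 79, 9·79 = 979, …
Continuing: 97979979 · 7997997979979 gives term 8.

979799797997997979979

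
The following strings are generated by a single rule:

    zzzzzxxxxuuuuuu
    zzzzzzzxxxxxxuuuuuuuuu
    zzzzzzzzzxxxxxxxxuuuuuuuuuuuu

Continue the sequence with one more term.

Each string has the form z^{2n+1} x^{2n} u^{3n}, where the shown terms are n = 2, 3, 4.
Setting n = 5 gives 11, 10, 15 characters in each block.

zzzzzzzzzzzxxxxxxxxxxuuuuuuuuuuuuuuu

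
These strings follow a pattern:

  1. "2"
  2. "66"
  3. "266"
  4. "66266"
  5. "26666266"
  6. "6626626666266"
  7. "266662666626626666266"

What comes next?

Each term (from the third on) is the two preceding terms concatenated in order: term 3 = 2·66 = 266.
The next term joins 6626626666266 and 266662666626626666266.

6626626666266266662666626626666266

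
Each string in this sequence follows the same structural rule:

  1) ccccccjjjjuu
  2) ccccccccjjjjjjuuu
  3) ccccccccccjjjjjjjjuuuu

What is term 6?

ccccccccccccccccjjjjjjjjjjjjjjuuuuuuu

Term n consists of 2n+2 c's, followed by 2n j's, followed by n u's, where the shown terms are n = 2, 3, 4.
At n = 7 the blocks have lengths 16, 14, 7.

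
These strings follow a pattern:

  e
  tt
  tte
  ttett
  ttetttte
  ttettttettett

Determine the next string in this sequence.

ttettttettettttetttte

This is a Fibonacci-style word recurrence s(k) = s(k−1)·s(k−2): e.g. tt·e = tte.
Continuing: ttettttettett · ttetttte gives term 7.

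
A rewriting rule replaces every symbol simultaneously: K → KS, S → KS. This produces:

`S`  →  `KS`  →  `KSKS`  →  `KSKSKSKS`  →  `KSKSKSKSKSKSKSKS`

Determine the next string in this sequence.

φ(KSKSKSKSKSKSKSKS) expands symbol-by-symbol to KS KS KS KS KS KS KS KS KS KS KS KS KS KS KS KS; joining the 16 pieces gives the next term.

KSKSKSKSKSKSKSKSKSKSKSKSKSKSKSKS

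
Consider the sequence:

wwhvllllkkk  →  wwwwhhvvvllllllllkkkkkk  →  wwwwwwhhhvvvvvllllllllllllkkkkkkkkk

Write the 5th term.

wwwwwwwwwwhhhhhvvvvvvvvvllllllllllllllllllllkkkkkkkkkkkkkkk

Term n consists of 2n w's, followed by n h's, followed by 2n-1 v's, followed by 4n l's, followed by 3n k's (n = 1, 2, …).
For term 5, n = 5, so the run lengths are 10, 5, 9, 20, 15.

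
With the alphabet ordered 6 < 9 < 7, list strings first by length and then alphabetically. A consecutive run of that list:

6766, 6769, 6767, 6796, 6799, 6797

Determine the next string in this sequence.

6776

Treat 6797 as a base-3 numeral over the given alphabet and add one, carrying through any trailing 7's.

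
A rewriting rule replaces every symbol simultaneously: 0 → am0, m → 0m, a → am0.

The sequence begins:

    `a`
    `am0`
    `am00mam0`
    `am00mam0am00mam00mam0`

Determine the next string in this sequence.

Replace each of the 21 characters of am00mam0am00mam00mam0 in place — am0 0m am0 am0 0m am0 0m am0 am0 0m am0 am0 0m am0 0m am0 am0 0m am0 0m am0 — and concatenate.

am00mam0am00mam00mam0am00mam0am00mam00mam0am00mam00mam0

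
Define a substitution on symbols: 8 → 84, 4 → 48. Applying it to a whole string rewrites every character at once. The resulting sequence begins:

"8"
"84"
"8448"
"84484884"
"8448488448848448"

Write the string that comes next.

Replace each of the 16 characters of 8448488448848448 in place — 84 48 48 84 48 84 84 48 48 84 84 48 84 48 48 84 — and concatenate.

84484884488484484884844884484884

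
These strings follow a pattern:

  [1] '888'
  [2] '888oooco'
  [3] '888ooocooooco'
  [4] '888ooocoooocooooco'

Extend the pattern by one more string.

Every step adds oooco to the end: s(k+1) = s(k)·oooco.
Applying this once more to 888ooocoooocooooco:

888ooocoooocoooocooooco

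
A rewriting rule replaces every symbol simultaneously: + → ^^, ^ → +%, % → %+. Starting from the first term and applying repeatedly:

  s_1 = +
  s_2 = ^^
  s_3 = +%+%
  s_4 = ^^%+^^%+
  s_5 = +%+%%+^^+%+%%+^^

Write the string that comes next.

φ(+%+%%+^^+%+%%+^^) expands symbol-by-symbol to ^^ %+ ^^ %+ %+ ^^ +% +% ^^ %+ ^^ %+ %+ ^^ +% +%; joining the 16 pieces gives the next term.

^^%+^^%+%+^^+%+%^^%+^^%+%+^^+%+%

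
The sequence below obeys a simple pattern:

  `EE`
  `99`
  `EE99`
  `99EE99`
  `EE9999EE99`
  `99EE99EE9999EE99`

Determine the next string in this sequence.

From term 3 onward, concatenate the second-to-last term with the last: EE·99 = EE99, 99·EE99 = 99EE99, …
So term 7 is EE9999EE99·99EE99EE9999EE99.

EE9999EE9999EE99EE9999EE99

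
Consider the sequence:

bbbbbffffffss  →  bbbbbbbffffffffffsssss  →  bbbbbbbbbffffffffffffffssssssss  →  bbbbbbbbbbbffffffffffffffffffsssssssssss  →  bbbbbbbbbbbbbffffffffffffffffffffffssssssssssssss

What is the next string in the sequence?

The n-th term is 2n+3 b's then 4n+2 f's then 3n-1 s's (n = 1, 2, …).
For the next term, n = 6, so the run lengths are 15, 26, 17.

bbbbbbbbbbbbbbbffffffffffffffffffffffffffsssssssssssssssss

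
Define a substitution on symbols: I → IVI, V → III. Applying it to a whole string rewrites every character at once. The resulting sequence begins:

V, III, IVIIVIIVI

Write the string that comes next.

IVIIIIIVIIVIIIIIVIIVIIIIIVI

Rewriting each symbol of IVIIVIIVI: I→IVI, V→III, I→IVI, I→IVI, V→III, I→IVI, I→IVI, V→III, I→IVI, which concatenates to IVI III IVI IVI III IVI IVI III IVI.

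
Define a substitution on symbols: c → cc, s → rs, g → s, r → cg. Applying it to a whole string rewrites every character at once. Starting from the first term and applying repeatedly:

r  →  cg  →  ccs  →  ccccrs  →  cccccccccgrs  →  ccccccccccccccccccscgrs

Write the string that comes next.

Rewriting the 23 symbols of ccccccccccccccccccscgrs one by one yields cc cc cc cc cc cc cc cc cc cc cc cc cc cc cc cc cc cc rs cc s cg rs; concatenated:

ccccccccccccccccccccccccccccccccccccrsccscgrs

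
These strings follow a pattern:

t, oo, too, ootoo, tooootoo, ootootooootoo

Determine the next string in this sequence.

tooootooootootooootoo

This is a Fibonacci-style word recurrence s(k) = s(k−2)·s(k−1): e.g. t·oo = too.
Continuing: tooootoo · ootootooootoo gives term 7.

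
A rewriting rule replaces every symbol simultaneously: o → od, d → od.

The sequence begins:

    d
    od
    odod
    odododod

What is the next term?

odododododododod

Apply φ to odododod symbol by symbol: o→od, d→od, o→od, d→od, o→od, d→od, o→od, d→od; joined: od od od od od od od od.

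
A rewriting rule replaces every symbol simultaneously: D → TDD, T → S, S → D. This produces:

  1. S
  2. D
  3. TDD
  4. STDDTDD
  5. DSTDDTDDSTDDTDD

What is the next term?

TDDDSTDDTDDSTDDTDDDSTDDTDDSTDDTDD

Applying the rule to each of the 15 symbols of DSTDDTDDSTDDTDD gives the pieces TDD D S TDD TDD S TDD TDD D S TDD TDD S TDD TDD, which concatenate to the answer.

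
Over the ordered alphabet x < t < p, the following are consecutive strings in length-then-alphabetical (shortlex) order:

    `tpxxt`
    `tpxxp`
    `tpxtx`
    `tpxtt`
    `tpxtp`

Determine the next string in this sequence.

The successor of tpxtp increments the rightmost position that isn't already p and resets every position after it to x.

tpxpx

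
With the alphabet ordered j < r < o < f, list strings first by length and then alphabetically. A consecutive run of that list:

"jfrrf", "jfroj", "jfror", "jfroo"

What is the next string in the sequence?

jfrof

The successor of jfroo increments the rightmost position that isn't already f and resets every position after it to j.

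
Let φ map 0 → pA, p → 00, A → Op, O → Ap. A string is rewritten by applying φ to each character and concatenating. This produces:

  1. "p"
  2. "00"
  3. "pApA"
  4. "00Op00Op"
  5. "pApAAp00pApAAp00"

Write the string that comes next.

Applying the rule to each of the 16 symbols of pApAAp00pApAAp00 gives the pieces 00 Op 00 Op Op 00 pA pA 00 Op 00 Op Op 00 pA pA, which concatenate to the answer.

00Op00OpOp00pApA00Op00OpOp00pApA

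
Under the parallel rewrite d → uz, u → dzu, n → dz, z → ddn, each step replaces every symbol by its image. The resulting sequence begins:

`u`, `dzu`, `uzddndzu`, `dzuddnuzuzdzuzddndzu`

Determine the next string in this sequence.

Applying the rule to each of the 20 symbols of dzuddnuzuzdzuzddndzu gives the pieces uz ddn dzu uz uz dz dzu ddn dzu ddn uz ddn dzu ddn uz uz dz uz ddn dzu, which concatenate to the answer.

uzddndzuuzuzdzdzuddndzuddnuzddndzuddnuzuzdzuzddndzu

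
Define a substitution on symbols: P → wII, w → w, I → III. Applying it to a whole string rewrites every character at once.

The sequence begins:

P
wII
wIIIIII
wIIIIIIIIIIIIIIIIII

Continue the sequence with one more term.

wIIIIIIIIIIIIIIIIIIIIIIIIIIIIIIIIIIIIIIIIIIIIIIIIIIIIII

Applying the rule to each of the 19 symbols of wIIIIIIIIIIIIIIIIII gives the pieces w III III III III III III III III III III III III III III III III III III, which concatenate to the answer.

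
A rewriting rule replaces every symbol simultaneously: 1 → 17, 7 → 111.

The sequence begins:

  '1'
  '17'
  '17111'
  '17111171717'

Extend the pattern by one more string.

Apply φ to 17111171717 symbol by symbol: 1→17, 7→111, 1→17, 1→17, 1→17, 1→17, 7→111, 1→17, 7→111, 1→17, 7→111; joined: 17 111 17 17 17 17 111 17 111 17 111.

17111171717171111711117111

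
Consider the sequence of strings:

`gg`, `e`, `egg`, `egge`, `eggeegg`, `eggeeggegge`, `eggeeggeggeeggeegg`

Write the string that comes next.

Each term (from the third on) is the previous term followed by the one before it: term 3 = e·gg = egg.
The next term joins eggeeggeggeeggeegg and eggeeggegge.

eggeeggeggeeggeeggeggeeggegge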